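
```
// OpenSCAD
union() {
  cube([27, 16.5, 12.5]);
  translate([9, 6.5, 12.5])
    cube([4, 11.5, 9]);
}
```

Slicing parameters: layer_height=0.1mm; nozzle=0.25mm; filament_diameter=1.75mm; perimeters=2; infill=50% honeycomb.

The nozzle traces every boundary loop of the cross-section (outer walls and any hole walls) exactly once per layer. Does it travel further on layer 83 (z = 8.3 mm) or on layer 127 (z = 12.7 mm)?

Layer 83 (z = 8.3): the cube is present — its section is the full 27×16.5 rectangle (perimeter 87.00 mm); the cube at (9, 6.5) is absent (z outside [12.5, 21.5]); Combining (union): only the 27×16.5 cube is present, so the union is just that shape — boundary = 87.00 mm. So its perimeter = 87.00 mm. Layer 127 (z = 12.7): the cube does not reach this height (z outside [0, 12.5]); the cube at (9, 6.5) is present — its section is the full 4×11.5 rectangle (perimeter 31.00 mm); Merging all regions: only the 4×11.5 cube at (9, 6.5) is present, so the union is just that shape — boundary = 31.00 mm. So its perimeter = 31.00 mm. Layer 83 is larger (87.00 vs 31.00 mm).

layer 83 (z = 8.3 mm)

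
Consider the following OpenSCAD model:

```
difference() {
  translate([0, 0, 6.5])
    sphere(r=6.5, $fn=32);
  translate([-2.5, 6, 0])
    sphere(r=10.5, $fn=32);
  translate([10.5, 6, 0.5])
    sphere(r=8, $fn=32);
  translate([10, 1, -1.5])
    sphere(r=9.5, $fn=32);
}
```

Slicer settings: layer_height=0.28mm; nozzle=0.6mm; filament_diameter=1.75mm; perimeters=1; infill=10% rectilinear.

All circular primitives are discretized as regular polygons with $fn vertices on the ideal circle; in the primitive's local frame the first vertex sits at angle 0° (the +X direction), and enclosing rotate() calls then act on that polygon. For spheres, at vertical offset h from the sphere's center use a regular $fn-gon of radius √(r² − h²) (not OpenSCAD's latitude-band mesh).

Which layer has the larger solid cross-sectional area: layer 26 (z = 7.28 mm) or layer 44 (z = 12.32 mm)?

Layer 26 (z = 7.28): the r=6.5 sphere slices to a regular 32-gon of circumradius 6.453 (√(r²−h²) with h=0.78 from center) (area = (32/2)·6.453²·sin(360°/32) = 129.98 mm²); the r=10.5 sphere at (-2.5, 6) contributes a regular 32-gon of circumradius √(10.5²−7.28²) = 7.566 (area = (32/2)·7.566²·sin(360°/32) = 178.71 mm²); the r=8 sphere at (10.5, 6) contributes a regular 32-gon of circumradius √(8²−6.78²) = 4.246 (area = (32/2)·4.246²·sin(360°/32) = 56.28 mm²); the r=9.5 sphere at (10, 1) contributes a regular 32-gon of circumradius √(9.5²−8.78²) = 3.628 (area = (32/2)·3.628²·sin(360°/32) = 41.08 mm²); After the difference (first − rest): starting from the r=6.5 sphere (129.98 mm²), the r=10.5 sphere at (-2.5, 6) partially overlaps it — only the 65.43 mm² overlap (of its 178.71 mm²) is removed, clipping the outline; the r=8 sphere at (10.5, 6) misses the remaining region (no effect); the r=9.5 sphere at (10, 1) misses the remaining region (no effect) — area = 64.56 mm². So its area = 64.56 mm². Layer 44 (z = 12.32): the r=6.5 sphere contributes a regular 32-gon of circumradius √(6.5²−5.82²) = 2.894 (area = (32/2)·2.894²·sin(360°/32) = 26.15 mm²); the sphere at (-2.5, 6) is not intersected at this z (|z−center|=12.320 > r=10.5); the sphere at (10.5, 6) is absent (|z−center|=11.820 > r=8); the sphere at (10, 1) is absent (|z−center|=13.820 > r=9.5); Taking the first minus the rest: none of the subtracted shapes is present at this height, so the r=6.5 sphere is unchanged — area = 26.15 mm². So its area = 26.15 mm². Layer 26 is larger (64.56 vs 26.15 mm²).

layer 26 (z = 7.28 mm)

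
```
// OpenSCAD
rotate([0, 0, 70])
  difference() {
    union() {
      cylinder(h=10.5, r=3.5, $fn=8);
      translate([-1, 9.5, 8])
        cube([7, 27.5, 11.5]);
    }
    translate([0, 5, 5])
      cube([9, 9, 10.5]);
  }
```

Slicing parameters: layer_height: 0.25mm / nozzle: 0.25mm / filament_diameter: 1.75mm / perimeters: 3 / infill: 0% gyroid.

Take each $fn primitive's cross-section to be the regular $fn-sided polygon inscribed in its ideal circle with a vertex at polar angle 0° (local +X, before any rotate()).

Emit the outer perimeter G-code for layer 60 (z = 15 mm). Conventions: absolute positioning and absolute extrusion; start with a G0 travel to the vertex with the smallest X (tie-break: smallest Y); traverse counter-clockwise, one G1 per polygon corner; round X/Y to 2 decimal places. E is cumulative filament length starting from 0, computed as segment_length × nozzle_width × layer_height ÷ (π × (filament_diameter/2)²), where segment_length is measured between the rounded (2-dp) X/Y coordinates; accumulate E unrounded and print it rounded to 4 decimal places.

G0 X-35.11 Y11.72 Z15.00
G1 X-9.27 Y2.31 E0.7146
G1 X-8.93 Y3.25 E0.7405
G1 X-13.16 Y4.79 E0.8575
G1 X-11.10 Y10.43 E1.0135
G1 X-32.72 Y18.29 E1.6113
G1 X-35.11 Y11.72 E1.7930

At z = 15 mm: the cylinder is absent (z outside [0, 10.5]); the cube at (-1, 9.5) (footprint 7×27.5) is included at this height; Merging all regions: only the 7×27.5 cube at (-1, 9.5) is present, so the union is just that shape — 1 connected region; the 9×9 cube at (0, 5) contributes its full rectangle; Subtracting the remaining from the first: starting from that combined region, the 9×9 cube at (0, 5) partially overlaps it — only the 27.00 mm² overlap (of its 81.00 mm²) is removed, clipping the outline — 1 connected region; (whole slice rotated 70° about Z — lengths, areas and connectivity unchanged). The outline is a single polygon with 6 vertices. Extrusion per mm of travel: 0.25 × 0.25 / (π × 0.875²) = 0.025984. Accumulating E over each segment gives final E = 1.7930.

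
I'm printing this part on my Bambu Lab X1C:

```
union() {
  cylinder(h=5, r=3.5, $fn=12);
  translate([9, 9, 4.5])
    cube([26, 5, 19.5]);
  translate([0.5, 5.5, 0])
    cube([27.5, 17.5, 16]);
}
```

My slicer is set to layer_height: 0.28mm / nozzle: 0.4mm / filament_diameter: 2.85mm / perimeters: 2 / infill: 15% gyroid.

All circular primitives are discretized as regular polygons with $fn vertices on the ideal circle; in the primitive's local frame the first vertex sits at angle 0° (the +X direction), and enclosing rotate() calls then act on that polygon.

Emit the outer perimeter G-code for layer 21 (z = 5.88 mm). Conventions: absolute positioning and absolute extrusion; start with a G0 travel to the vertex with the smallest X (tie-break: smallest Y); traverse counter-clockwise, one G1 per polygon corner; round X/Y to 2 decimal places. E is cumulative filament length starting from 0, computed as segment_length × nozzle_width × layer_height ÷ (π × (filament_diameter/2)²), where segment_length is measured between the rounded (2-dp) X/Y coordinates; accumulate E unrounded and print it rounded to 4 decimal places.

At z = 5.88 mm: the cylinder does not reach this height (z outside [0, 5]); the 26×5 cube at (9, 9) contributes its full rectangle; the cube at (0.5, 5.5) (footprint 27.5×17.5) is included at this height; Combining (union): the regions partially overlap (shared area 95.00 mm²), so overlapping operands fuse into one piece — 1 connected region. The outline is a single polygon with 8 vertices. Extrusion per mm of travel: 0.4 × 0.28 / (π × 1.425²) = 0.017557. Accumulating E over each segment gives final E = 1.8259.

G0 X0.50 Y5.50 Z5.88
G1 X28.00 Y5.50 E0.4828
G1 X28.00 Y9.00 E0.5443
G1 X35.00 Y9.00 E0.6671
G1 X35.00 Y14.00 E0.7549
G1 X28.00 Y14.00 E0.8778
G1 X28.00 Y23.00 E1.0358
G1 X0.50 Y23.00 E1.5186
G1 X0.50 Y5.50 E1.8259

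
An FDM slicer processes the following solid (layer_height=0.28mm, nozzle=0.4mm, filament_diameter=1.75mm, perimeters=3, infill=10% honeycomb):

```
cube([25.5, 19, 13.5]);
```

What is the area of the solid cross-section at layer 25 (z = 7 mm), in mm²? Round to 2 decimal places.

484.50 mm²

At z = 7 mm: the cube (footprint 25.5×19) is included at this height (area 484.50 mm²). Overall, the cross-section is a single solid region. Net area = 484.50 mm².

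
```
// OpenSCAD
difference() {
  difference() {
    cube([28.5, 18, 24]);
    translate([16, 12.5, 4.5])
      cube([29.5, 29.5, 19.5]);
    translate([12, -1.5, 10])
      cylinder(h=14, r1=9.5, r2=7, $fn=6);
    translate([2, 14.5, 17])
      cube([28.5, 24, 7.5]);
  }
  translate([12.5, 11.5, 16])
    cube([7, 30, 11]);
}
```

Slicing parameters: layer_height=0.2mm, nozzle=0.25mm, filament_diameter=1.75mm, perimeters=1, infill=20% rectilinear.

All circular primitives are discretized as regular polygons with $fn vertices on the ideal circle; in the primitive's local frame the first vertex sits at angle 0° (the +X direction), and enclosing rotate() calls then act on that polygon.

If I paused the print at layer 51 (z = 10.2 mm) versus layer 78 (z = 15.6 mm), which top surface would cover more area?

layer 78 (z = 15.6 mm)

Layer 51 (z = 10.2): the cube is present — its section is the full 28.5×18 rectangle (area 513.00 mm²); the 29.5×29.5 cube at (16, 12.5) contributes its full rectangle (area 870.25 mm²); the cone at (12, -1.5) contributes a regular 6-gon of circumradius 9.464 (interpolated between r1=9.5 and r2=7 at t=0.014) (area = (6/2)·9.464²·sin(360°/6) = 232.72 mm²); the cube at (2, 14.5) is absent (z outside [17, 24.5]); Subtracting the remaining from the first: starting from the 28.5×18 cube (513.00 mm²), the 29.5×29.5 cube at (16, 12.5) partially overlaps it — only the 68.75 mm² overlap (of its 870.25 mm²) is removed, clipping the outline; the cone at (12, -1.5) partially overlaps it — only the 89.26 mm² overlap (of its 232.72 mm²) is removed, clipping the outline — area = 354.99 mm²; the cube at (12.5, 11.5) is not intersected at this z (z outside [16, 27]); After the difference (first − rest): none of the subtracted shapes is present at this height, so the result so far is unchanged — area = 354.99 mm². So its area = 354.99 mm². Layer 78 (z = 15.6): the cube (footprint 28.5×18) is included at this height (area 513.00 mm²); the cube at (16, 12.5) is present — its section is the full 29.5×29.5 rectangle (area 870.25 mm²); the cone at (12, -1.5): at t=0.400 of its height the radius interpolates to r₁+(r₂−r₁)t = 8.500, giving a regular 6-gon of that circumradius (area = (6/2)·8.500²·sin(360°/6) = 187.71 mm²); the cube at (2, 14.5) does not reach this height (z outside [17, 24.5]); Taking the first minus the rest: starting from the 28.5×18 cube (513.00 mm²), the 29.5×29.5 cube at (16, 12.5) partially overlaps it — only the 68.75 mm² overlap (of its 870.25 mm²) is removed, clipping the outline; the cone at (12, -1.5) partially overlaps it — only the 69.65 mm² overlap (of its 187.71 mm²) is removed, clipping the outline — area = 374.60 mm²; the cube at (12.5, 11.5) is not intersected at this z (z outside [16, 27]); After the difference (first − rest): none of the subtracted shapes is present at this height, so that combined region is unchanged — area = 374.60 mm². So its area = 374.60 mm². Layer 78 is larger (374.60 vs 354.99 mm²).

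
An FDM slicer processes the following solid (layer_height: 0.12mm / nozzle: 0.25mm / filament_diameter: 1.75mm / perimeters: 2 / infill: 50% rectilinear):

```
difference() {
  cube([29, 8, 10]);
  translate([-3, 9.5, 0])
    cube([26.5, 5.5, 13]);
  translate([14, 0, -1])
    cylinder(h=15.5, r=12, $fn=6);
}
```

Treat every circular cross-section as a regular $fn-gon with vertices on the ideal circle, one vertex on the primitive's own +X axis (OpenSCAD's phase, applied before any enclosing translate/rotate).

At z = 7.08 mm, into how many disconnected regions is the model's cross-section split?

2

At z = 7.08 mm: the cube is present — its section is the full 29×8 rectangle; the 26.5×5.5 cube at (-3, 9.5) contributes its full rectangle; the r=12 cylinder at (14, 0) gives a regular 6-gon of circumradius 12 (constant along its height); Subtracting the remaining from the first: starting from the 29×8 cube, the 26.5×5.5 cube at (-3, 9.5) misses the remaining region (no effect); the r=12 cylinder at (14, 0) partially overlaps it — only the 155.05 mm² overlap (of its 374.12 mm²) is removed, clipping the outline — 2 connected regions. The result has 2 disconnected regions.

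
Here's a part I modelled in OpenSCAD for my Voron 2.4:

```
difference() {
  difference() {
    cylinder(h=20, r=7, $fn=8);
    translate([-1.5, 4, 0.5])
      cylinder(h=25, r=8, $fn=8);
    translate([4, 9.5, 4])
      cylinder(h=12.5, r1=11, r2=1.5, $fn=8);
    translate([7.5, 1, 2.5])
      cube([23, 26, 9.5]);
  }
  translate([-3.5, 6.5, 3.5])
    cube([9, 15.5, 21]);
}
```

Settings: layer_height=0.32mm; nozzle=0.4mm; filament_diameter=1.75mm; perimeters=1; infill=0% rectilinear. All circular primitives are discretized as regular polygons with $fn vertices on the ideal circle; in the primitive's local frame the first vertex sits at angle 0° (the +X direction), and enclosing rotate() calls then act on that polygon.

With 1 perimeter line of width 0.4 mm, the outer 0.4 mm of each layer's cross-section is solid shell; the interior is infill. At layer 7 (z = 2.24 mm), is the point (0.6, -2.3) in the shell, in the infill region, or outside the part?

outside

At z = 2.24 mm: the r=7 cylinder gives a regular 8-gon of circumradius 7 (constant along its height); the r=8 cylinder at (-1.5, 4) gives a regular 8-gon of circumradius 8 (constant along its height); the cone at (4, 9.5) is absent (z outside [4, 16.5]); the cube at (7.5, 1) is not intersected at this z (z outside [2.5, 12]); Taking the first minus the rest: starting from the r=7 cylinder, the r=8 cylinder at (-1.5, 4) partially overlaps it — only the 98.05 mm² overlap (of its 181.02 mm²) is removed, clipping the outline — 1 connected region; the cube at (-3.5, 6.5) is absent (z outside [3.5, 24.5]); After the difference (first − rest): none of the subtracted shapes is present at this height, so that combined region is unchanged — 1 connected region. Overall, the cross-section is a single solid region. The nearest boundary edge runs (-1.50, -4.00)→(4.16, -1.66); distance from the point to it = 0.77 mm. The point is not inside any of the regions above, so it lies outside the cross-section (0.77 mm from the nearest boundary).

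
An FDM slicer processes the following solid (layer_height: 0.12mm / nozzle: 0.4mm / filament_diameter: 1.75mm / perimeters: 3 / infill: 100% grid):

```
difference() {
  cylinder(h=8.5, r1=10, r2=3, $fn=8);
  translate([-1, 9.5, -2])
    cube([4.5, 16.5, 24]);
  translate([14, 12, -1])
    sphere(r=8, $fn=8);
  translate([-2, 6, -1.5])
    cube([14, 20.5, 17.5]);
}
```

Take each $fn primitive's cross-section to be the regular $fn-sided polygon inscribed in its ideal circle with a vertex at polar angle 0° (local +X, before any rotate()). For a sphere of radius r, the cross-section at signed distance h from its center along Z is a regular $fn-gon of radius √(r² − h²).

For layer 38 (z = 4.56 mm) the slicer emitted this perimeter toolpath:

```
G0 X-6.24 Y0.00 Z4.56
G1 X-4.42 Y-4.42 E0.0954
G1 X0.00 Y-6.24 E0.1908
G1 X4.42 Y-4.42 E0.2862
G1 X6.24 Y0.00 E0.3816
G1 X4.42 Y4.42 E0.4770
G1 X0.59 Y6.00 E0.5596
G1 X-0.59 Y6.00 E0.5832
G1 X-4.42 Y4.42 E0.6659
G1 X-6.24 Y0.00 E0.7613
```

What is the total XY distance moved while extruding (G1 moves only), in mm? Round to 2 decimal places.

38.15 mm

Sum the Euclidean lengths of each G1 segment: total = 38.15 mm.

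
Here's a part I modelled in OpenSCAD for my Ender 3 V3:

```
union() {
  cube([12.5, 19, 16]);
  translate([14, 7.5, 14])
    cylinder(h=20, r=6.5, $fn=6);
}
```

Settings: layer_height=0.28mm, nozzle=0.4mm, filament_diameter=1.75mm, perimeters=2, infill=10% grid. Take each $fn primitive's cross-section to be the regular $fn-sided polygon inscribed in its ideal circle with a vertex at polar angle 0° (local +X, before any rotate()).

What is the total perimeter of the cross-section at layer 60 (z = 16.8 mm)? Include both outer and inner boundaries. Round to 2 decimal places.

At z = 16.8 mm: the cube is not intersected at this z (z outside [0, 16]); the cylinder at (14, 7.5): section is a regular 6-gon, circumradius r=6.5 (perimeter = 2·6·6.500·sin(180°/6) = 39.00 mm); Combining (union): only the r=6.5 cylinder at (14, 7.5) is present, so the union is just that shape — boundary = 39.00 mm. Overall, the cross-section is a single solid region. Total boundary length (outer) = 39.00 mm.

39.00 mm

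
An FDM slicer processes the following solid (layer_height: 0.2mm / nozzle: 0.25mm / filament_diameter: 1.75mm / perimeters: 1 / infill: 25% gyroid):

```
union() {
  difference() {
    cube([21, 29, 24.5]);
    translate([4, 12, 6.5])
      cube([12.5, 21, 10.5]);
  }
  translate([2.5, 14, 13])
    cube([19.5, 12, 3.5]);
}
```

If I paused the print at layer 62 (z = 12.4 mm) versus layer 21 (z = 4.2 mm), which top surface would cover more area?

Layer 62 (z = 12.4): the cube (footprint 21×29) is included at this height (area 609.00 mm²); the cube at (4, 12) is present — its section is the full 12.5×21 rectangle (area 262.50 mm²); After the difference (first − rest): starting from the 21×29 cube (609.00 mm²), the 12.5×21 cube at (4, 12) partially overlaps it — only the 212.50 mm² overlap (of its 262.50 mm²) is removed, clipping the outline — area = 396.50 mm²; the cube at (2.5, 14) is not intersected at this z (z outside [13, 16.5]); Merging all regions: only the result so far is present, so the union is just that shape — area = 396.50 mm². So its area = 396.50 mm². Layer 21 (z = 4.2): the 21×29 cube contributes its full rectangle (area 609.00 mm²); the cube at (4, 12) does not reach this height (z outside [6.5, 17]); After the difference (first − rest): none of the subtracted shapes is present at this height, so the 21×29 cube is unchanged — area = 609.00 mm²; the cube at (2.5, 14) does not reach this height (z outside [13, 16.5]); Taking the union: only that combined region is present, so the union is just that shape — area = 609.00 mm². So its area = 609.00 mm². Layer 21 is larger (609.00 vs 396.50 mm²).

layer 21 (z = 4.2 mm)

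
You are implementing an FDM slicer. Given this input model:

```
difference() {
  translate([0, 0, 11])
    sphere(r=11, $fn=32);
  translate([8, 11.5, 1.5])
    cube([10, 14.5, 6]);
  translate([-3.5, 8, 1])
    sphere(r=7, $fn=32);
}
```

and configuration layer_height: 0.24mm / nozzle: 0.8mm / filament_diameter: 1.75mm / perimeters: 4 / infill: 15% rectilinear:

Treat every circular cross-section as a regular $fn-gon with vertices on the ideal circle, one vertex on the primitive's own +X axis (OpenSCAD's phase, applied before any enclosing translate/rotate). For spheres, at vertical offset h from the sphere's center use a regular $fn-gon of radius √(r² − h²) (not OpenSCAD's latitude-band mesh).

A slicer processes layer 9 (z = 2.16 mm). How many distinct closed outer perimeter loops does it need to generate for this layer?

1

At z = 2.16 mm: the sphere: section is a regular 32-gon, circumradius = √(r²−h²) = √(11²−8.84²) = 6.546; the cube at (8, 11.5) (footprint 10×14.5) is included at this height; the sphere at (-3.5, 8): section is a regular 32-gon, circumradius = √(r²−h²) = √(7²−1.16²) = 6.903; Taking the first minus the rest: starting from the r=11 sphere, the 10×14.5 cube at (8, 11.5) misses the remaining region (no effect); the r=7 sphere at (-3.5, 8) partially overlaps it — only the 32.98 mm² overlap (of its 148.75 mm²) is removed, clipping the outline — 1 connected region. The result has 1 disconnected region.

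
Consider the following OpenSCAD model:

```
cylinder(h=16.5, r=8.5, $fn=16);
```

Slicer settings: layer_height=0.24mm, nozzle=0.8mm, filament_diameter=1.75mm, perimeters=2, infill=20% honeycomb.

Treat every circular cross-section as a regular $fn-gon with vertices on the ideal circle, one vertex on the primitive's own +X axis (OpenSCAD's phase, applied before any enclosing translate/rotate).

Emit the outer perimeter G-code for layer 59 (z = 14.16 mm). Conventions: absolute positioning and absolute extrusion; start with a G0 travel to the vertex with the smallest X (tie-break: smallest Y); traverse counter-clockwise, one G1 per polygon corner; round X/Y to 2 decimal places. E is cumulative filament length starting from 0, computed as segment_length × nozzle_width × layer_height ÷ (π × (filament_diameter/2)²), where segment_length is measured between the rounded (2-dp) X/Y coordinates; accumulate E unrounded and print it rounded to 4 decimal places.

At z = 14.16 mm: the cylinder: section is a regular 16-gon, circumradius r=8.5. The outline is a single polygon with 16 vertices. Extrusion per mm of travel: 0.8 × 0.24 / (π × 0.875²) = 0.079824. Accumulating E over each segment gives final E = 4.2348.

G0 X-8.50 Y0.00 Z14.16
G1 X-7.85 Y-3.25 E0.2646
G1 X-6.01 Y-6.01 E0.5294
G1 X-3.25 Y-7.85 E0.7941
G1 X0.00 Y-8.50 E1.0587
G1 X3.25 Y-7.85 E1.3233
G1 X6.01 Y-6.01 E1.5881
G1 X7.85 Y-3.25 E1.8528
G1 X8.50 Y0.00 E2.1174
G1 X7.85 Y3.25 E2.3820
G1 X6.01 Y6.01 E2.6468
G1 X3.25 Y7.85 E2.9115
G1 X0.00 Y8.50 E3.1761
G1 X-3.25 Y7.85 E3.4407
G1 X-6.01 Y6.01 E3.7055
G1 X-7.85 Y3.25 E3.9703
G1 X-8.50 Y0.00 E4.2348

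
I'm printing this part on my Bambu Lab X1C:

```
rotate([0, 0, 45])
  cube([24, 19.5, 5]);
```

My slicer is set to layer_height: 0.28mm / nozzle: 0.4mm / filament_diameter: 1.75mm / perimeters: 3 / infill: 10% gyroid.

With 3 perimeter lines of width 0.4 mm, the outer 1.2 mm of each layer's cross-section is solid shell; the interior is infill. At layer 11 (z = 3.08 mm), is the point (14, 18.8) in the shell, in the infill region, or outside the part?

shell

At z = 3.08 mm: the 24×19.5 cube contributes its full rectangle; (whole slice rotated 45° about Z — lengths, areas and connectivity unchanged). Overall, the cross-section is a single solid region. Undo the 45° rotation: the query point maps to (23.193, 3.394) in the un-rotated model frame. The nearest boundary edge runs (24.00, 0.00)→(24.00, 19.50); distance from the point to it = 0.81 mm. The point is inside the cross-section, 0.81 mm from the nearest boundary — within the 1.2 mm shell band (3 × 0.4).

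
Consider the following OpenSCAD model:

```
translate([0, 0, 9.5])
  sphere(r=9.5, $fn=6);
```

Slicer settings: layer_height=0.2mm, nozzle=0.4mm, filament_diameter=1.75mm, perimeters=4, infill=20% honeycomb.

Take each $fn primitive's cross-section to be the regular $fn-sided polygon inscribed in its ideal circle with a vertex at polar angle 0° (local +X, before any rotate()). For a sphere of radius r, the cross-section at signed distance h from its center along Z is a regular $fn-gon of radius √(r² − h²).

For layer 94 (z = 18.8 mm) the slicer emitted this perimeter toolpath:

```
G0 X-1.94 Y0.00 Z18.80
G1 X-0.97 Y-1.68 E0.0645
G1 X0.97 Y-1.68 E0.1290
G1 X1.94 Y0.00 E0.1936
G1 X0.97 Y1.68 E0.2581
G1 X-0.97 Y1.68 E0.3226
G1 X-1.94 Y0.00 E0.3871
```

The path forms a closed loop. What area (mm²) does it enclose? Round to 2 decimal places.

Apply the shoelace formula to the sequence of (X, Y) vertices; enclosed area = 9.78 mm².

9.78 mm²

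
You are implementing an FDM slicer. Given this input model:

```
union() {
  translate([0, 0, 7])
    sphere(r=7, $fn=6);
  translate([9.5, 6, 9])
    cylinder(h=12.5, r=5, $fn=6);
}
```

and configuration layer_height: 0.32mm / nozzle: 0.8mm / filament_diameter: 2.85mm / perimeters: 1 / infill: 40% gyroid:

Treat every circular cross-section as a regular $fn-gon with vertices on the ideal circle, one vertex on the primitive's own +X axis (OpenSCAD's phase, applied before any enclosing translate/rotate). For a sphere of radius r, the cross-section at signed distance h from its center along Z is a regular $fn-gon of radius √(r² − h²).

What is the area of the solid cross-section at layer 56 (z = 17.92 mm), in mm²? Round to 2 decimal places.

At z = 17.92 mm: the sphere is absent (|z−center|=10.920 > r=7); the r=5 cylinder at (9.5, 6) contributes a regular 6-gon of circumradius 5 (area = (6/2)·5.000²·sin(360°/6) = 64.95 mm²); Merging all regions: only the r=5 cylinder at (9.5, 6) is present, so the union is just that shape — area = 64.95 mm². Overall, the cross-section is a single solid region. Net area = 64.95 mm².

64.95 mm²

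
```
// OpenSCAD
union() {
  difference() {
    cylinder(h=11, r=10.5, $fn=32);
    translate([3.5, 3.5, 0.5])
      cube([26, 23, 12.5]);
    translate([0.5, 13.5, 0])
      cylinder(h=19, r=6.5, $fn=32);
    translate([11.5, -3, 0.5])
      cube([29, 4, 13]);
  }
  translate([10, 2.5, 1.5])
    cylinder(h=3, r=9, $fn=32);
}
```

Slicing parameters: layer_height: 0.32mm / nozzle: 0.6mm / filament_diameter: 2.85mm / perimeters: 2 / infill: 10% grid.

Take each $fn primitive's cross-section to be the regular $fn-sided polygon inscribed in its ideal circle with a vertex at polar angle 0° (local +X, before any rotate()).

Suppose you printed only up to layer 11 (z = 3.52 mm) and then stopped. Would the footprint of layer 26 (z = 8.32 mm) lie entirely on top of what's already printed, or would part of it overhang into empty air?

Compare the two slices. At z = 3.52: the cylinder: section is a regular 32-gon, circumradius r=10.5 (area = (32/2)·10.500²·sin(360°/32) = 344.14 mm²); the cube at (3.5, 3.5) (footprint 26×23) is included at this height (area 598.00 mm²); the r=6.5 cylinder at (0.5, 13.5) gives a regular 32-gon of circumradius 6.5 (constant along its height) (area = (32/2)·6.500²·sin(360°/32) = 131.88 mm²); the 29×4 cube at (11.5, -3) contributes its full rectangle (area 116.00 mm²); Subtracting the remaining from the first: starting from the r=10.5 cylinder (344.14 mm²), the 26×23 cube at (3.5, 3.5) partially overlaps it — only the 26.42 mm² overlap (of its 598.00 mm²) is removed, clipping the outline; the r=6.5 cylinder at (0.5, 13.5) partially overlaps it — only the 21.07 mm² overlap (of its 131.88 mm²) is removed, clipping the outline; the 29×4 cube at (11.5, -3) misses the remaining region (no effect) — area = 296.65 mm²; the r=9 cylinder at (10, 2.5) contributes a regular 32-gon of circumradius 9 (area = (32/2)·9.000²·sin(360°/32) = 252.84 mm²); Merging all regions: the regions partially overlap — summed areas 549.49 mm² minus the doubly-counted overlap 79.09 mm² gives 470.40 mm² — area = 470.40 mm². At z = 8.32: the r=10.5 cylinder contributes a regular 32-gon of circumradius 10.5 (area = (32/2)·10.500²·sin(360°/32) = 344.14 mm²); the cube at (3.5, 3.5) is present — its section is the full 26×23 rectangle (area 598.00 mm²); the r=6.5 cylinder at (0.5, 13.5) gives a regular 32-gon of circumradius 6.5 (constant along its height) (area = (32/2)·6.500²·sin(360°/32) = 131.88 mm²); the cube at (11.5, -3) is present — its section is the full 29×4 rectangle (area 116.00 mm²); After the difference (first − rest): starting from the r=10.5 cylinder (344.14 mm²), the 26×23 cube at (3.5, 3.5) partially overlaps it — only the 26.42 mm² overlap (of its 598.00 mm²) is removed, clipping the outline; the r=6.5 cylinder at (0.5, 13.5) partially overlaps it — only the 21.07 mm² overlap (of its 131.88 mm²) is removed, clipping the outline; the 29×4 cube at (11.5, -3) misses the remaining region (no effect) — area = 296.65 mm²; the cylinder at (10, 2.5) is absent (z outside [1.5, 4.5]); Combining (union): only that combined region is present, so the union is just that shape — area = 296.65 mm². Checking containment: the cross-section at z = 8.32 is a subset of the cross-section at z = 3.52.

entirely on top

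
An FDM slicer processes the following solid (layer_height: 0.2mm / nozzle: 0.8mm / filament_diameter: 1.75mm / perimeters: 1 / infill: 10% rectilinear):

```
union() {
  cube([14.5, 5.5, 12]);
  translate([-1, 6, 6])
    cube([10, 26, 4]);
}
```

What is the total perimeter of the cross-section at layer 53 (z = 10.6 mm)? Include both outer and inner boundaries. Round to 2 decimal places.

40.00 mm

At z = 10.6 mm: the cube (footprint 14.5×5.5) is included at this height (perimeter 40.00 mm); the cube at (-1, 6) is absent (z outside [6, 10]); Combining (union): only the 14.5×5.5 cube is present, so the union is just that shape — boundary = 40.00 mm. Overall, the cross-section is a single solid region. Total boundary length (outer) = 40.00 mm.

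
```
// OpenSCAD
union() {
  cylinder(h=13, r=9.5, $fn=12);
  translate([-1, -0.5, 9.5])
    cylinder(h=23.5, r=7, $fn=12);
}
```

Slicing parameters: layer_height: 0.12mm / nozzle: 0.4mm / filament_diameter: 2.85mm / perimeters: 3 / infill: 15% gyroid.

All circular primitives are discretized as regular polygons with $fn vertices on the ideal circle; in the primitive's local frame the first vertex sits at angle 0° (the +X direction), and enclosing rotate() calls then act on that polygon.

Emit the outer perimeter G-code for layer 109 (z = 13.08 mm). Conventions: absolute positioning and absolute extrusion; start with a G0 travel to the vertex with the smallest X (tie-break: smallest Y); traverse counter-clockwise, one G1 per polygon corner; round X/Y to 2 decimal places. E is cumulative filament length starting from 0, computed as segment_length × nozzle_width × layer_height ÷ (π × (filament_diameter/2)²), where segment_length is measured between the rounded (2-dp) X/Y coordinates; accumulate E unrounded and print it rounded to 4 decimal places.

At z = 13.08 mm: the cylinder does not reach this height (z outside [0, 13]); the r=7 cylinder at (-1, -0.5) gives a regular 12-gon of circumradius 7 (constant along its height); Combining (union): only the r=7 cylinder at (-1, -0.5) is present, so the union is just that shape — 1 connected region. The outline is a single polygon with 12 vertices. Extrusion per mm of travel: 0.4 × 0.12 / (π × 1.425²) = 0.007524. Accumulating E over each segment gives final E = 0.3271.

G0 X-8.00 Y-0.50 Z13.08
G1 X-7.06 Y-4.00 E0.0273
G1 X-4.50 Y-6.56 E0.0545
G1 X-1.00 Y-7.50 E0.0818
G1 X2.50 Y-6.56 E0.1090
G1 X5.06 Y-4.00 E0.1363
G1 X6.00 Y-0.50 E0.1636
G1 X5.06 Y3.00 E0.1908
G1 X2.50 Y5.56 E0.2181
G1 X-1.00 Y6.50 E0.2453
G1 X-4.50 Y5.56 E0.2726
G1 X-7.06 Y3.00 E0.2998
G1 X-8.00 Y-0.50 E0.3271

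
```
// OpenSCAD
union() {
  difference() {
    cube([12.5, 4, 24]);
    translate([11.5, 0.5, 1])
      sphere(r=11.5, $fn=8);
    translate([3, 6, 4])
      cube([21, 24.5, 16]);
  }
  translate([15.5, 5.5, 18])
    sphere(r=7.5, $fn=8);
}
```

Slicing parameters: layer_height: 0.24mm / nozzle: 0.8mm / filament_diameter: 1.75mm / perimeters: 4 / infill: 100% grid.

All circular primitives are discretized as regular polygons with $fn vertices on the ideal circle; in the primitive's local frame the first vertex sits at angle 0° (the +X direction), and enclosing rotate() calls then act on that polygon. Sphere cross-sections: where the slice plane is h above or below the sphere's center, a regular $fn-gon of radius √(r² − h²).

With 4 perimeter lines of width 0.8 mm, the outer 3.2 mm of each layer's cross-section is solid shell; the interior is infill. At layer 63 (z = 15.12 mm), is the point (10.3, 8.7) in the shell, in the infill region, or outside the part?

At z = 15.12 mm: the cube (footprint 12.5×4) is included at this height; the sphere at (11.5, 0.5) does not reach this height (|z−center|=14.120 > r=11.5); the 21×24.5 cube at (3, 6) contributes its full rectangle; After the difference (first − rest): starting from the 12.5×4 cube, the 21×24.5 cube at (3, 6) misses the remaining region (no effect) — 1 connected region; the r=7.5 sphere at (15.5, 5.5) contributes a regular 8-gon of circumradius √(7.5²−2.88²) = 6.925; Merging all regions: the regions partially overlap (shared area 9.54 mm²), so overlapping operands fuse into one piece — 1 connected region. Overall, the cross-section is a single solid region. The nearest boundary edge runs (8.58, 5.50)→(10.60, 10.40); distance from the point to it = 0.37 mm. The point is inside the cross-section, 0.37 mm from the nearest boundary — within the 3.2 mm shell band (4 × 0.8).

shell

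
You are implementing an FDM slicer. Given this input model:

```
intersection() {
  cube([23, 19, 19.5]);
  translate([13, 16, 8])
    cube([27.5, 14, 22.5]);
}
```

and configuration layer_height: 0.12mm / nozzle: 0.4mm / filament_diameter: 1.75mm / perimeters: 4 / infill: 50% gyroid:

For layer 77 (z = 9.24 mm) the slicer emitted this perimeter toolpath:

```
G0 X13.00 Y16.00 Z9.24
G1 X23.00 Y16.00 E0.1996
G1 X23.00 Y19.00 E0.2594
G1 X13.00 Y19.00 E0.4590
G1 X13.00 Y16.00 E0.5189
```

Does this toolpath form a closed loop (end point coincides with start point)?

yes

Start point (G0): (13.00, 16.00). End point (last G1): the path returns to the start — closed.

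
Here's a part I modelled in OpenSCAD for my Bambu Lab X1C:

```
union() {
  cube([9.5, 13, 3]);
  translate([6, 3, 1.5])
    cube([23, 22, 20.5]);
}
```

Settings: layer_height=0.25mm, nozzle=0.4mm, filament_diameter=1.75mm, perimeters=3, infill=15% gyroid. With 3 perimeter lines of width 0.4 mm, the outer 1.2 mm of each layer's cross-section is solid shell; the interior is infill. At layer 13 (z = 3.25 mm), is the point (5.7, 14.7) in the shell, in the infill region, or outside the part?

At z = 3.25 mm: the cube does not reach this height (z outside [0, 3]); the cube at (6, 3) is present — its section is the full 23×22 rectangle; Combining (union): only the 23×22 cube at (6, 3) is present, so the union is just that shape — 1 connected region. Overall, the cross-section is a single solid region. The nearest boundary edge runs (6.00, 25.00)→(6.00, 3.00); distance from the point to it = 0.30 mm. The point is not inside any of the regions above, so it lies outside the cross-section (0.30 mm from the nearest boundary).

outside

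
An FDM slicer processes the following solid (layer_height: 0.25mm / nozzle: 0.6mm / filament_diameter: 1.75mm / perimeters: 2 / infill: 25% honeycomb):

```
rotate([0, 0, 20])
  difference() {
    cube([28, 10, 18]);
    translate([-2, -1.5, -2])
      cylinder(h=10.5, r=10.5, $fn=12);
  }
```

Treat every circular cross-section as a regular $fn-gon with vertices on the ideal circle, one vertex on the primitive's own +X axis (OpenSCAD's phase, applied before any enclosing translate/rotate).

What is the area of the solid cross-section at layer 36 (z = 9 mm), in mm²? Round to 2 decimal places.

280.00 mm²

At z = 9 mm: the cube is present — its section is the full 28×10 rectangle (area 280.00 mm²); the cylinder at (-2, -1.5) is absent (z outside [-2, 8.5]); Taking the first minus the rest: none of the subtracted shapes is present at this height, so the 28×10 cube is unchanged — area = 280.00 mm²; (whole slice rotated 20° about Z — lengths, areas and connectivity unchanged). Overall, the cross-section is a single solid region. Net area = 280.00 mm².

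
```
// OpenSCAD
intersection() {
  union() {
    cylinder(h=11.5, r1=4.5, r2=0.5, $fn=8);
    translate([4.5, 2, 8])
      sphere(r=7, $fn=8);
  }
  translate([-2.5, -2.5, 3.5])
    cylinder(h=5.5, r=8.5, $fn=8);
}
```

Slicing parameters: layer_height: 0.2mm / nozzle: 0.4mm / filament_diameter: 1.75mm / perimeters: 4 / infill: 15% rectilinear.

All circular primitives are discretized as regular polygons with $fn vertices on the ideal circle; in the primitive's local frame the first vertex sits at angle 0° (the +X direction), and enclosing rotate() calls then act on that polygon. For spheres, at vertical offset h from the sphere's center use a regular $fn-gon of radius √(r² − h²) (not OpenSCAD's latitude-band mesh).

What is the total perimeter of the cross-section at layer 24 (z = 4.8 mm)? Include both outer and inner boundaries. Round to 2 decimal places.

28.21 mm

At z = 4.8 mm: the cone (r1=4.5→r2=0.5) has section circumradius 2.830 here — a regular 8-gon (perimeter = 2·8·2.830·sin(180°/8) = 17.33 mm); the r=7 sphere at (4.5, 2) slices to a regular 8-gon of circumradius 6.226 (√(r²−h²) with h=3.2 from center) (perimeter = 2·8·6.226·sin(180°/8) = 38.12 mm); Combining (union): the regions partially overlap (shared area 15.60 mm²), so the edge portions inside another operand are dropped and the merged outline is re-measured after clipping — boundary = 40.17 mm; the r=8.5 cylinder at (-2.5, -2.5) contributes a regular 8-gon of circumradius 8.5 (perimeter = 2·8·8.500·sin(180°/8) = 52.04 mm); Taking the intersection: the r=8.5 cylinder at (-2.5, -2.5) partially overlaps that combined region; clipping to the common part keeps 50.51 mm² — boundary = 28.21 mm. Overall, the cross-section is a single solid region. Total boundary length (outer) = 28.21 mm.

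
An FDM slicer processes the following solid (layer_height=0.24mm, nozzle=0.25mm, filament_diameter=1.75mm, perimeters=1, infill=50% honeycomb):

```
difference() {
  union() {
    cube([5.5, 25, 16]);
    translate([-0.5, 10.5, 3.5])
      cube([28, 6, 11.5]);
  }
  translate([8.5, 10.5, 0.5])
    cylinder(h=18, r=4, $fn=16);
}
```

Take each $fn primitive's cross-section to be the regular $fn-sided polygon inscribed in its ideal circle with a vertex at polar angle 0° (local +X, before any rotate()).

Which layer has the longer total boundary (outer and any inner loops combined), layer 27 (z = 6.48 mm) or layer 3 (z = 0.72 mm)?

Layer 27 (z = 6.48): the cube (footprint 5.5×25) is included at this height (perimeter 61.00 mm); the cube at (-0.5, 10.5) (footprint 28×6) is included at this height (perimeter 68.00 mm); Taking the union: the regions partially overlap (shared area 33.00 mm²), so the edge portions inside another operand are dropped and the merged outline is re-measured after clipping — boundary = 106.00 mm; the r=4 cylinder at (8.5, 10.5) gives a regular 16-gon of circumradius 4 (constant along its height) (perimeter = 2·16·4.000·sin(180°/16) = 24.97 mm); After the difference (first − rest): starting from that combined region, the r=4 cylinder at (8.5, 10.5) partially overlaps it — only the 26.15 mm² overlap (of its 48.98 mm²) is removed, clipping the outline — boundary = 111.73 mm. So its perimeter = 111.73 mm. Layer 3 (z = 0.72): the cube is present — its section is the full 5.5×25 rectangle (perimeter 61.00 mm); the cube at (-0.5, 10.5) is not intersected at this z (z outside [3.5, 15]); Merging all regions: only the 5.5×25 cube is present, so the union is just that shape — boundary = 61.00 mm; the cylinder at (8.5, 10.5): section is a regular 16-gon, circumradius r=4 (perimeter = 2·16·4.000·sin(180°/16) = 24.97 mm); Subtracting the remaining from the first: starting from that combined region, the r=4 cylinder at (8.5, 10.5) partially overlaps it — only the 3.32 mm² overlap (of its 48.98 mm²) is removed, clipping the outline — boundary = 61.48 mm. So its perimeter = 61.48 mm. Layer 27 is larger (111.73 vs 61.48 mm).

layer 27 (z = 6.48 mm)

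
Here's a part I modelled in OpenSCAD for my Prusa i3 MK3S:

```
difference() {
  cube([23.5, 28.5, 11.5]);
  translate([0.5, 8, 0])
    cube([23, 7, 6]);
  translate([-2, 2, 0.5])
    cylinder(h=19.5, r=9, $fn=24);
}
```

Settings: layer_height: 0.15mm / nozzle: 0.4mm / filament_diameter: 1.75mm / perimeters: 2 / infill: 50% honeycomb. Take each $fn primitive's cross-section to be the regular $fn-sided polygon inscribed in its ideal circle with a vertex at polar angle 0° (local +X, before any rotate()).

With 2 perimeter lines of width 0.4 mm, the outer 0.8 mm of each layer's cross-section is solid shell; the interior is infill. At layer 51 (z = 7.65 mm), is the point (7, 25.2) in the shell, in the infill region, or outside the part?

infill

At z = 7.65 mm: the cube (footprint 23.5×28.5) is included at this height; the cube at (0.5, 8) is absent (z outside [0, 6]); the cylinder at (-2, 2): section is a regular 24-gon, circumradius r=9; Taking the first minus the rest: starting from the 23.5×28.5 cube, the r=9 cylinder at (-2, 2) partially overlaps it — only the 58.89 mm² overlap (of its 251.57 mm²) is removed, clipping the outline — 1 connected region. Overall, the cross-section is a single solid region. The nearest boundary edge runs (0.00, 28.50)→(23.50, 28.50); distance from the point to it = 3.30 mm. The point is inside the cross-section and 3.30 mm from the nearest boundary — more than the 0.8 mm shell width (2 × 0.4), so it's in the infill interior.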